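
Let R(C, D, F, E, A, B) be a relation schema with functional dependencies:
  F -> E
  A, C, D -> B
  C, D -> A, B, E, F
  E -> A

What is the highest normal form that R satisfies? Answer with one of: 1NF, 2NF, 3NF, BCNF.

Candidate key: {C, D}. Prime attributes: {C, D}.
For F -> E we have {F}⁺ = {A, E, F}; {F} is not a superkey, so BCNF fails.
Because {E} is non-prime and the left side of F -> E is not a superkey, the relation is not in 3NF.
No non-prime attribute depends on a proper subset of any candidate key, so 2NF holds.

2NF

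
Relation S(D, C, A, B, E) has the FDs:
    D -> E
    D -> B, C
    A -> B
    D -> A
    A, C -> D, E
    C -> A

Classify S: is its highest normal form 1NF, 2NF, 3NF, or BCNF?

Candidate keys: {C}, {D}. Prime attributes: {C, D}.
A -> B: {A}⁺ = {A, B}, which is not all of the attributes, so the left side is not a superkey — BCNF is violated.
A -> B has non-prime {B} on the right and a non-superkey on the left, so 3NF fails.
Every candidate key is a single attribute, so no partial dependency is possible; 2NF holds.

2NF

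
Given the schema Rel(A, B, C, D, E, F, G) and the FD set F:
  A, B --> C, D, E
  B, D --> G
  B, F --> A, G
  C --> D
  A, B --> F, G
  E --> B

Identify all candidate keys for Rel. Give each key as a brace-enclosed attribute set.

{A, B}⁺ = {A, B, C, D, E, F, G}, which is every attribute, so {A, B} is a candidate key.
{A, E}⁺ = {A, B, C, D, E, F, G}, which is every attribute, so {A, E} is a candidate key.
{B, F}⁺ = {A, B, C, D, E, F, G}, which is every attribute, so {B, F} is a candidate key.
{E, F}⁺ = {A, B, C, D, E, F, G}, which is every attribute, so {E, F} is a candidate key.
No proper subset of any of these is a key, and no other minimal superkey exists.

{A, B}, {A, E}, {B, F}, {E, F}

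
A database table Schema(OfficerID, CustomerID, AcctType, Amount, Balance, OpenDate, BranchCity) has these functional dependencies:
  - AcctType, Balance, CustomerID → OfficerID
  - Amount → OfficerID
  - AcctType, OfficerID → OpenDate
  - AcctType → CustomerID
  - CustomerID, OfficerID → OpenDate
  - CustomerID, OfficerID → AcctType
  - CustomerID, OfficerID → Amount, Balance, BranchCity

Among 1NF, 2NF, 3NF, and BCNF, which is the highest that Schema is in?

Candidate keys: {AcctType, Amount}, {AcctType, Balance}, {AcctType, OfficerID}, {Amount, CustomerID}, {CustomerID, OfficerID}. Prime attributes: {AcctType, Amount, Balance, CustomerID, OfficerID}.
Amount → OfficerID: {Amount}⁺ = {Amount, OfficerID}, which is not all of the attributes, so the left side is not a superkey — BCNF is violated.
But every attribute on its right side ({OfficerID}) is prime, and the same holds for every other non-superkey FD, so 3NF still holds.

3NF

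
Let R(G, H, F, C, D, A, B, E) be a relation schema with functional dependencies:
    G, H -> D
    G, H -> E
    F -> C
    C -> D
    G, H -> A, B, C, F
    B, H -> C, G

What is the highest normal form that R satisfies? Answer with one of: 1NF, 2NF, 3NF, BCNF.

Candidate keys: {B, H}, {G, H}. Prime attributes: {B, G, H}.
For F -> C we have {F}⁺ = {C, D, F}; {F} is not a superkey, so BCNF fails.
F -> C has non-prime {C} on the right and a non-superkey on the left, so 3NF fails.
No proper subset of a key has a non-prime attribute in its closure, so there is no partial dependency; 2NF holds.

2NF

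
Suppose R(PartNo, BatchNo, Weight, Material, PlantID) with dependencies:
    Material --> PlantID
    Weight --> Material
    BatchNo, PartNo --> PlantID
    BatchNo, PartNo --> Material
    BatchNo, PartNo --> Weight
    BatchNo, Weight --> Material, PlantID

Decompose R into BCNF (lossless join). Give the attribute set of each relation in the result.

{BatchNo, PartNo, Weight}; {Material, PlantID}; {Material, Weight}

Candidate key of the original relation: {BatchNo, PartNo}.
{BatchNo, Material, PartNo, PlantID, Weight}: {Material} determines {Material, PlantID} here but is not a superkey — split on Material --> PlantID, giving {Material, PlantID} and {BatchNo, Material, PartNo, Weight}.
{Material, PlantID} is in BCNF.
{BatchNo, Material, PartNo, Weight}: {Weight} determines {Material, Weight} here but is not a superkey — split on Weight --> Material, giving {Material, Weight} and {BatchNo, PartNo, Weight}.
{Material, Weight} is in BCNF.
{BatchNo, PartNo, Weight} is in BCNF.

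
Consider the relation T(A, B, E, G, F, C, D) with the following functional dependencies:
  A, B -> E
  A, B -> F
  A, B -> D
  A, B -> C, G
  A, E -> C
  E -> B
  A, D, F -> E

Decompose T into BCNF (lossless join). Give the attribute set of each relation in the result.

Candidate keys of the original relation: {A, B}, {A, D, F}, {A, E}.
In {A, B, C, D, E, F, G}, {E} is not a superkey ({E}⁺ restricted to this set is {B, E}), so split on E -> B into {B, E} and {A, C, D, E, F, G}.
{B, E} is in BCNF.
{A, C, D, E, F, G} is in BCNF.

{A, C, D, E, F, G}; {B, E}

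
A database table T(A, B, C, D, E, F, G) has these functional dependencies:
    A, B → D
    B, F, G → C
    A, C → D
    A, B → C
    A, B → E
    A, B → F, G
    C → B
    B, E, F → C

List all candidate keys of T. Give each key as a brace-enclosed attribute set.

{A, B}, {A, C}

Attributes never on any right-hand side: {A} — every candidate key must contain it.
{A, B}⁺ = {A, B, C, D, E, F, G}, which is every attribute, so {A, B} is a candidate key.
{A, C}⁺ = {A, B, C, D, E, F, G}, which is every attribute, so {A, C} is a candidate key.
These are minimal and exhaustive — every other superkey contains one of them.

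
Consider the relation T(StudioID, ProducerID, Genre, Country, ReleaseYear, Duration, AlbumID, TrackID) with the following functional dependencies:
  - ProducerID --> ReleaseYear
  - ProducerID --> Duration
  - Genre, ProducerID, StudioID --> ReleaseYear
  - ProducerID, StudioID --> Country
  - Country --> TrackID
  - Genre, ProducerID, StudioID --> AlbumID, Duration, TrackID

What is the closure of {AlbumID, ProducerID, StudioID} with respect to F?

{AlbumID, Country, Duration, ProducerID, ReleaseYear, StudioID, TrackID}

Start with {AlbumID, ProducerID, StudioID}.
ProducerID --> ReleaseYear applies; add {ReleaseYear} → now {AlbumID, ProducerID, ReleaseYear, StudioID}.
ProducerID --> Duration applies; add {Duration} → now {AlbumID, Duration, ProducerID, ReleaseYear, StudioID}.
ProducerID, StudioID --> Country applies; add {Country} → now {AlbumID, Country, Duration, ProducerID, ReleaseYear, StudioID}.
Country --> TrackID applies; add {TrackID} → now {AlbumID, Country, Duration, ProducerID, ReleaseYear, StudioID, TrackID}.
No further FD applies.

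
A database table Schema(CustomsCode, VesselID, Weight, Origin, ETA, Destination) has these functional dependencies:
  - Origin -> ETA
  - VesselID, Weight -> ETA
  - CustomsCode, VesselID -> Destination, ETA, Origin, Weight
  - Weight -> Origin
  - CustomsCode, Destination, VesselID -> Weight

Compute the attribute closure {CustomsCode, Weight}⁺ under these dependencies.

{CustomsCode, ETA, Origin, Weight}

Start with {CustomsCode, Weight}.
Weight -> Origin applies; add {Origin} → now {CustomsCode, Origin, Weight}.
Origin -> ETA applies; add {ETA} → now {CustomsCode, ETA, Origin, Weight}.
No further FD applies.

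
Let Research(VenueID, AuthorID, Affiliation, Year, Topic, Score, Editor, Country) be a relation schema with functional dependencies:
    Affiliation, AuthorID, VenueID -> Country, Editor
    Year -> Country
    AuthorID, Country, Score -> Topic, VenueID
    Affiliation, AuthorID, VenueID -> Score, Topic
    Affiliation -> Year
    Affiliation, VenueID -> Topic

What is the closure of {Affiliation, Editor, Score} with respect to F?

Start with {Affiliation, Editor, Score}.
Affiliation -> Year applies; add {Year} → now {Affiliation, Editor, Score, Year}.
Year -> Country applies; add {Country} → now {Affiliation, Country, Editor, Score, Year}.
No further FD applies.

{Affiliation, Country, Editor, Score, Year}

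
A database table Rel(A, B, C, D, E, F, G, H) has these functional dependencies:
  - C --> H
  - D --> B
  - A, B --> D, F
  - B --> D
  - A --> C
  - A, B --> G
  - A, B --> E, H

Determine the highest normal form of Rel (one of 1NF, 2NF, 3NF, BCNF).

1NF

Candidate keys: {A, B}, {A, D}. Prime attributes: {A, B, D}.
C --> H breaks BCNF: {C}⁺ = {C, H}, so {C} is not a superkey.
Because {H} is non-prime and the left side of C --> H is not a superkey, the relation is not in 3NF.
Since {A} ⊂ {A, B} and {A}⁺ ⊇ {C, H} with {C, H} non-prime, there is a partial dependency; 2NF fails.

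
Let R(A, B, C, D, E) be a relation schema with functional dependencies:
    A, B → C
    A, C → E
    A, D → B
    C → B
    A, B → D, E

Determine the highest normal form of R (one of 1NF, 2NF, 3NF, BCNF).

Candidate keys: {A, B}, {A, C}, {A, D}. Prime attributes: {A, B, C, D}.
C → B breaks BCNF: {C}⁺ = {B, C}, so {C} is not a superkey.
Its right-hand attributes {B} are all prime, as are those of every other non-superkey FD — the relation is in 3NF.

3NF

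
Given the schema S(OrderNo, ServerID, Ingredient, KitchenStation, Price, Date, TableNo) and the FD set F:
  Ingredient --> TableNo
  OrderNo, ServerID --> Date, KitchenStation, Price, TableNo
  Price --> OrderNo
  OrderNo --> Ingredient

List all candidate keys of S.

Attributes never on any right-hand side: {ServerID} — every candidate key must contain it.
Closure of {OrderNo, ServerID} is {Date, Ingredient, KitchenStation, OrderNo, Price, ServerID, TableNo}, the whole schema; {OrderNo, ServerID} is a candidate key.
Closure of {Price, ServerID} is {Date, Ingredient, KitchenStation, OrderNo, Price, ServerID, TableNo}, the whole schema; {Price, ServerID} is a candidate key.
No proper subset of any of these is a key, and no other minimal superkey exists.

{OrderNo, ServerID}, {Price, ServerID}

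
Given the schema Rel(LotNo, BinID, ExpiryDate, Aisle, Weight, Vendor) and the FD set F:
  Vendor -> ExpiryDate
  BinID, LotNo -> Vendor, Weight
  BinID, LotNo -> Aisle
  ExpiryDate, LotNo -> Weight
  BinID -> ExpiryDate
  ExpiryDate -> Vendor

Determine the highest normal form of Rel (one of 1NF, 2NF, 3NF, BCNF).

1NF

Candidate key: {BinID, LotNo}. Prime attributes: {BinID, LotNo}.
For Vendor -> ExpiryDate we have {Vendor}⁺ = {ExpiryDate, Vendor}; {Vendor} is not a superkey, so BCNF fails.
Vendor -> ExpiryDate determines the non-prime attribute {ExpiryDate} from a non-superkey — 3NF is violated.
Since {BinID} ⊂ {BinID, LotNo} and {BinID}⁺ ⊇ {ExpiryDate, Vendor} with {ExpiryDate, Vendor} non-prime, there is a partial dependency; 2NF fails.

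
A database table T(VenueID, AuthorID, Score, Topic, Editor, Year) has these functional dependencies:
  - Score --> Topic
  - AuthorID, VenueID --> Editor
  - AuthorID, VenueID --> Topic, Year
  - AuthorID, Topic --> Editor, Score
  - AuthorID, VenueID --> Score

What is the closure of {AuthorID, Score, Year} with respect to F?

{AuthorID, Editor, Score, Topic, Year}

Start with {AuthorID, Score, Year}.
Score --> Topic applies; add {Topic} → now {AuthorID, Score, Topic, Year}.
AuthorID, Topic --> Editor, Score applies; add {Editor} → now {AuthorID, Editor, Score, Topic, Year}.
No further FD applies.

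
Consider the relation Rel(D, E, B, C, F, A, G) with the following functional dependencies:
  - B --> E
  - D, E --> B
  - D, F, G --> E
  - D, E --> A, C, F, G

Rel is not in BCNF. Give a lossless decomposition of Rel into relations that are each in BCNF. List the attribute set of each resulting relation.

{A, B, C, D, F, G}; {B, E}

Candidate keys of the original relation: {B, D}, {D, E}, {D, F, G}.
Within {A, B, C, D, E, F, G}: {B}⁺ ∩ {A, B, C, D, E, F, G} = {B, E}, not the whole set, so B --> E violates BCNF; decompose into {B, E} and {A, B, C, D, F, G}.
{B, E} has no BCNF violation.
{A, B, C, D, F, G} has no BCNF violation.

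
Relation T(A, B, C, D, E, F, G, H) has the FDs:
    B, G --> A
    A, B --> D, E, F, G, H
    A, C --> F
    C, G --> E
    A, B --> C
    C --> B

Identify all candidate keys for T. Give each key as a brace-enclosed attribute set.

Closure of {A, B} is {A, B, C, D, E, F, G, H}, the whole schema; {A, B} is a candidate key.
Closure of {A, C} is {A, B, C, D, E, F, G, H}, the whole schema; {A, C} is a candidate key.
Closure of {B, G} is {A, B, C, D, E, F, G, H}, the whole schema; {B, G} is a candidate key.
Closure of {C, G} is {A, B, C, D, E, F, G, H}, the whole schema; {C, G} is a candidate key.
These are minimal and exhaustive — every other superkey contains one of them.

{A, B}, {A, C}, {B, G}, {C, G}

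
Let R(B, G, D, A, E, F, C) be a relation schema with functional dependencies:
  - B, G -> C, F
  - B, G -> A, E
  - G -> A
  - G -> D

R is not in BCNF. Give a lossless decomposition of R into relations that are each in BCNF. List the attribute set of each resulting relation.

Candidate key of the original relation: {B, G}.
Within {A, B, C, D, E, F, G}: {G}⁺ ∩ {A, B, C, D, E, F, G} = {A, D, G}, not the whole set, so G -> A, D violates BCNF; decompose into {A, D, G} and {B, C, E, F, G}.
{A, D, G} is in BCNF.
{B, C, E, F, G} is in BCNF.

{A, D, G}; {B, C, E, F, G}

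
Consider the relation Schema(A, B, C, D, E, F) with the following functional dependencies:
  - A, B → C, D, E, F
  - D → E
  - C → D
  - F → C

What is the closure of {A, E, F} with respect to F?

Start with {A, E, F}.
F → C applies; add {C} → now {A, C, E, F}.
C → D applies; add {D} → now {A, C, D, E, F}.
No further FD applies.

{A, C, D, E, F}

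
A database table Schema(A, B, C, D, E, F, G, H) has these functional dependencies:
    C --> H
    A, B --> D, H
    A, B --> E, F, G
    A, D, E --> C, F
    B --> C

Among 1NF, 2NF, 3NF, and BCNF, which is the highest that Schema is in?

Candidate key: {A, B}. Prime attributes: {A, B}.
C --> H breaks BCNF: {C}⁺ = {C, H}, so {C} is not a superkey.
Because {H} is non-prime and the left side of C --> H is not a superkey, the relation is not in 3NF.
Since {B} ⊂ {A, B} and {B}⁺ ⊇ {C, H} with {C, H} non-prime, there is a partial dependency; 2NF fails.

1NF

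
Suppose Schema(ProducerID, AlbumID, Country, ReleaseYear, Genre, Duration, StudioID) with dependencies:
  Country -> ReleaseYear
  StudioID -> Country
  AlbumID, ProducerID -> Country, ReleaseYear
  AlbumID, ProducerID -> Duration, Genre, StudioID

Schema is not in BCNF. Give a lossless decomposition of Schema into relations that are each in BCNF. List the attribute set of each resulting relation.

{AlbumID, Duration, Genre, ProducerID, StudioID}; {Country, ReleaseYear}; {Country, StudioID}

Candidate key of the original relation: {AlbumID, ProducerID}.
In {AlbumID, Country, Duration, Genre, ProducerID, ReleaseYear, StudioID}, {Country} is not a superkey ({Country}⁺ restricted to this set is {Country, ReleaseYear}), so split on Country -> ReleaseYear into {Country, ReleaseYear} and {AlbumID, Country, Duration, Genre, ProducerID, StudioID}.
{Country, ReleaseYear}: every determinant is a superkey — BCNF.
In {AlbumID, Country, Duration, Genre, ProducerID, StudioID}, {StudioID} is not a superkey ({StudioID}⁺ restricted to this set is {Country, StudioID}), so split on StudioID -> Country into {Country, StudioID} and {AlbumID, Duration, Genre, ProducerID, StudioID}.
{Country, StudioID}: every determinant is a superkey — BCNF.
{AlbumID, Duration, Genre, ProducerID, StudioID}: every determinant is a superkey — BCNF.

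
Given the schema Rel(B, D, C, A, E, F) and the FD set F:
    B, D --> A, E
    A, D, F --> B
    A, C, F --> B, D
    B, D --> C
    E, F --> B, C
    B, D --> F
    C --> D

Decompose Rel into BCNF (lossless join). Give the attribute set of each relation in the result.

{A, B, C, E, F}; {C, D}

Candidate keys of the original relation: {A, C, F}, {A, D, F}, {B, C}, {B, D}, {E, F}.
Within {A, B, C, D, E, F}: {C}⁺ ∩ {A, B, C, D, E, F} = {C, D}, not the whole set, so C --> D violates BCNF; decompose into {C, D} and {A, B, C, E, F}.
{C, D}: every determinant is a superkey — BCNF.
{A, B, C, E, F}: every determinant is a superkey — BCNF.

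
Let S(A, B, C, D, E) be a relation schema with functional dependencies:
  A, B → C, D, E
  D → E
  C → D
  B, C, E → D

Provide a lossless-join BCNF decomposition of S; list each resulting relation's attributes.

Candidate key of the original relation: {A, B}.
In {A, B, C, D, E}, {D} is not a superkey ({D}⁺ restricted to this set is {D, E}), so split on D → E into {D, E} and {A, B, C, D}.
{D, E} has no BCNF violation.
In {A, B, C, D}, {C} is not a superkey ({C}⁺ restricted to this set is {C, D}), so split on C → D into {C, D} and {A, B, C}.
{C, D} has no BCNF violation.
{A, B, C} has no BCNF violation.

{A, B, C}; {C, D}; {D, E}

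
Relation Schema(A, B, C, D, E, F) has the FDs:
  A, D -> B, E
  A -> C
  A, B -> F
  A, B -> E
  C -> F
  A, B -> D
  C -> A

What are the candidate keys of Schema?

Closure of {A, B} is {A, B, C, D, E, F}, the whole schema; {A, B} is a candidate key.
Closure of {A, D} is {A, B, C, D, E, F}, the whole schema; {A, D} is a candidate key.
Closure of {B, C} is {A, B, C, D, E, F}, the whole schema; {B, C} is a candidate key.
Closure of {C, D} is {A, B, C, D, E, F}, the whole schema; {C, D} is a candidate key.
No proper subset of any of these is a key, and no other minimal superkey exists.

{A, B}, {A, D}, {B, C}, {C, D}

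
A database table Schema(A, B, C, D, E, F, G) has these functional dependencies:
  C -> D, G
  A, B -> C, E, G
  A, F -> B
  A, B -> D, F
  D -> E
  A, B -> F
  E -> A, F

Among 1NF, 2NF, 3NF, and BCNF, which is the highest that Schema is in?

BCNF

Candidate keys: {A, B}, {A, F}, {C}, {D}, {E}. Prime attributes: {A, B, C, D, E, F}.
Each dependency's left side is a superkey — BCNF holds.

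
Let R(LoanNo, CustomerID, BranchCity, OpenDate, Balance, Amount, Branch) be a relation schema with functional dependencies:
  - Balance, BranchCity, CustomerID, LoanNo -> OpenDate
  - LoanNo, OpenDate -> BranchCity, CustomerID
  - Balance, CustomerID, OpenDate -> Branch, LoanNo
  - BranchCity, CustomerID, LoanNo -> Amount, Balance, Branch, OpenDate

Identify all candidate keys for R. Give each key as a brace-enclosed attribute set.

{LoanNo, OpenDate}⁺ = {Amount, Balance, Branch, BranchCity, CustomerID, LoanNo, OpenDate} — all of the relation — so {LoanNo, OpenDate} is a candidate key.
{Balance, CustomerID, OpenDate}⁺ = {Amount, Balance, Branch, BranchCity, CustomerID, LoanNo, OpenDate} — all of the relation — so {Balance, CustomerID, OpenDate} is a candidate key.
{BranchCity, CustomerID, LoanNo}⁺ = {Amount, Balance, Branch, BranchCity, CustomerID, LoanNo, OpenDate} — all of the relation — so {BranchCity, CustomerID, LoanNo} is a candidate key.
Any other superkey properly contains one of these, so there are no further candidate keys.

{Balance, CustomerID, OpenDate}, {BranchCity, CustomerID, LoanNo}, {LoanNo, OpenDate}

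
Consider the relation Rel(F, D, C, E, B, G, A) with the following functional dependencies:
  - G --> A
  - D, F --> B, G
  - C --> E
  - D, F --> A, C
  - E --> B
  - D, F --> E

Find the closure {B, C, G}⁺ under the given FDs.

Start with {B, C, G}.
G --> A applies; add {A} → now {A, B, C, G}.
C --> E applies; add {E} → now {A, B, C, E, G}.
No further FD applies.

{A, B, C, E, G}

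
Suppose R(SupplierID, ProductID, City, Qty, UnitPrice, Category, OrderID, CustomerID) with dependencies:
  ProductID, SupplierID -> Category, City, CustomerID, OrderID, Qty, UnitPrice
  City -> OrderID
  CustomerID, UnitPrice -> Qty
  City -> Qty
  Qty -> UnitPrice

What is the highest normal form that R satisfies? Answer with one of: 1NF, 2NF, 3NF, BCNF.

2NF

Candidate key: {ProductID, SupplierID}. Prime attributes: {ProductID, SupplierID}.
For City -> OrderID we have {City}⁺ = {City, OrderID, Qty, UnitPrice}; {City} is not a superkey, so BCNF fails.
City -> OrderID determines the non-prime attribute {OrderID} from a non-superkey — 3NF is violated.
Checking every proper subset of each key, none determines a non-prime attribute — 2NF is satisfied.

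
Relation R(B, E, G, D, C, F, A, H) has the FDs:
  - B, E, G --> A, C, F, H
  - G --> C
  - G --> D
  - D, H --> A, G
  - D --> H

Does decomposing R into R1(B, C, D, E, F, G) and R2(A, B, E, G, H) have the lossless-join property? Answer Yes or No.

Yes

R1 ∩ R2 = {B, E, G}; its closure under F is {A, B, C, D, E, F, G, H}.
R1 is contained in that closure, so R1 ∩ R2 --> R1 holds and the join is lossless.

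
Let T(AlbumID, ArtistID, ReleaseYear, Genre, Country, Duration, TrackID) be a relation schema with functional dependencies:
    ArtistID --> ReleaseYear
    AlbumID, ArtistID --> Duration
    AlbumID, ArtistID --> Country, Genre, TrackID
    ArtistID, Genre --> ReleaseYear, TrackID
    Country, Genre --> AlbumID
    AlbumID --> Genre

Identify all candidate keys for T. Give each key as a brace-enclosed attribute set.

{ArtistID} never appears on the right of any FD, so every key must include it.
{AlbumID, ArtistID} is a candidate key since {AlbumID, ArtistID}⁺ = {AlbumID, ArtistID, Country, Duration, Genre, ReleaseYear, TrackID} covers every attribute.
{ArtistID, Country, Genre} is a candidate key since {ArtistID, Country, Genre}⁺ = {AlbumID, ArtistID, Country, Duration, Genre, ReleaseYear, TrackID} covers every attribute.
No proper subset of any of these is a key, and no other minimal superkey exists.

{AlbumID, ArtistID}, {ArtistID, Country, Genre}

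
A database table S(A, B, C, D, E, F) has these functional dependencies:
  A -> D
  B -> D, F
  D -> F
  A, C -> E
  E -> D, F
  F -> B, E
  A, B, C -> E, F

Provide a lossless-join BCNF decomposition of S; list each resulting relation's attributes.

{A, B}; {A, C}; {B, D, E, F}

Candidate key of the original relation: {A, C}.
In {A, B, C, D, E, F}, {A} is not a superkey ({A}⁺ restricted to this set is {A, B, D, E, F}), so split on A -> B, D, E, F into {A, B, D, E, F} and {A, C}.
In {A, B, D, E, F}, {B} is not a superkey ({B}⁺ restricted to this set is {B, D, E, F}), so split on B -> D, E, F into {B, D, E, F} and {A, B}.
{B, D, E, F} has no BCNF violation.
{A, B} has no BCNF violation.
{A, C} has no BCNF violation.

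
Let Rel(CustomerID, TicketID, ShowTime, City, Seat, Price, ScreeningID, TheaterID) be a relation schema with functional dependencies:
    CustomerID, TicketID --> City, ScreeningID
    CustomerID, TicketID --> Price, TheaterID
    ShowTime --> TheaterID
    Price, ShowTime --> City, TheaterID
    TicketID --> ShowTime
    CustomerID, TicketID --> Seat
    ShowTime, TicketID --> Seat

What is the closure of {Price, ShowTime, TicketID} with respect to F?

Start with {Price, ShowTime, TicketID}.
ShowTime --> TheaterID applies; add {TheaterID} → now {Price, ShowTime, TheaterID, TicketID}.
Price, ShowTime --> City, TheaterID applies; add {City} → now {City, Price, ShowTime, TheaterID, TicketID}.
ShowTime, TicketID --> Seat applies; add {Seat} → now {City, Price, Seat, ShowTime, TheaterID, TicketID}.
No further FD applies.

{City, Price, Seat, ShowTime, TheaterID, TicketID}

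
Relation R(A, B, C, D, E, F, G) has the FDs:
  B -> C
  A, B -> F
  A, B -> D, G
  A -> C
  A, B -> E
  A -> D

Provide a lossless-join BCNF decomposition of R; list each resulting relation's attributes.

Candidate key of the original relation: {A, B}.
In {A, B, C, D, E, F, G}, {B} is not a superkey ({B}⁺ restricted to this set is {B, C}), so split on B -> C into {B, C} and {A, B, D, E, F, G}.
{B, C} is in BCNF.
In {A, B, D, E, F, G}, {A} is not a superkey ({A}⁺ restricted to this set is {A, D}), so split on A -> D into {A, D} and {A, B, E, F, G}.
{A, D} is in BCNF.
{A, B, E, F, G} is in BCNF.

{A, B, E, F, G}; {A, D}; {B, C}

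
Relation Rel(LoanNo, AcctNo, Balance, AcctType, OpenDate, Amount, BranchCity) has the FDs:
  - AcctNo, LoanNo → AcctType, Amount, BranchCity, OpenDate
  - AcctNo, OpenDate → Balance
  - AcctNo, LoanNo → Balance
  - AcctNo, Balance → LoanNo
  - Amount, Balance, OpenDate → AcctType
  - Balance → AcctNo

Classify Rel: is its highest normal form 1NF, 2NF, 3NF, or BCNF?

Candidate keys: {AcctNo, LoanNo}, {AcctNo, OpenDate}, {Balance}. Prime attributes: {AcctNo, Balance, LoanNo, OpenDate}.
Each dependency's left side is a superkey — BCNF holds.

BCNF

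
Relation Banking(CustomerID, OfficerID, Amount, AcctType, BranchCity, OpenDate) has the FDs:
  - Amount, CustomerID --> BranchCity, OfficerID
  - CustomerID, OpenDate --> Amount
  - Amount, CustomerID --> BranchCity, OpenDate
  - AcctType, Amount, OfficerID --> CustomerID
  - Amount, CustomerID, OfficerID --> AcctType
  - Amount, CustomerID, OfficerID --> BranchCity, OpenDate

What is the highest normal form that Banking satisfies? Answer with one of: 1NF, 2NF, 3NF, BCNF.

Candidate keys: {AcctType, Amount, OfficerID}, {Amount, CustomerID}, {CustomerID, OpenDate}. Prime attributes: {AcctType, Amount, CustomerID, OfficerID, OpenDate}.
Each dependency's left side is a superkey — BCNF holds.

BCNF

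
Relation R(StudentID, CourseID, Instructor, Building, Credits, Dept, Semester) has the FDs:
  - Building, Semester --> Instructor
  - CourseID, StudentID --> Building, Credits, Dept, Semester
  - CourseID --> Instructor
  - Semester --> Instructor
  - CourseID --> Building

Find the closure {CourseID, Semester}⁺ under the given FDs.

Start with {CourseID, Semester}.
CourseID --> Instructor applies; add {Instructor} → now {CourseID, Instructor, Semester}.
CourseID --> Building applies; add {Building} → now {Building, CourseID, Instructor, Semester}.
No further FD applies.

{Building, CourseID, Instructor, Semester}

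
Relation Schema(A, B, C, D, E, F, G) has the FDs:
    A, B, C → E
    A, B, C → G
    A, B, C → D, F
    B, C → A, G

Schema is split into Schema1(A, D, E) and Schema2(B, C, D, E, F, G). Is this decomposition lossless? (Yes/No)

No

The shared attributes are {D, E} and {D, E}⁺ = {D, E}.
Neither Schema1 nor Schema2 is contained in that closure, so the decomposition is lossy.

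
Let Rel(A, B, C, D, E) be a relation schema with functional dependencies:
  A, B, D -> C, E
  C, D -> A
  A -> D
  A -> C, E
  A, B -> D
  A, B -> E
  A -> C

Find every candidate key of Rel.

{A, B}, {B, C, D}

No FD produces {B}, so it must be in every candidate key.
{A, B}⁺ = {A, B, C, D, E}, which is every attribute, so {A, B} is a candidate key.
{B, C, D}⁺ = {A, B, C, D, E}, which is every attribute, so {B, C, D} is a candidate key.
These are minimal and exhaustive — every other superkey contains one of them.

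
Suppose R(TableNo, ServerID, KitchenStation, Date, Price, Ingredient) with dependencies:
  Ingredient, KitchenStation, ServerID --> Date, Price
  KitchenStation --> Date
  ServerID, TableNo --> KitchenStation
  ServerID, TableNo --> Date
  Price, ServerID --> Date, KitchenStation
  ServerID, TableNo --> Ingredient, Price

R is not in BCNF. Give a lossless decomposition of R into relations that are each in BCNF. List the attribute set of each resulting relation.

{Date, KitchenStation}; {Ingredient, KitchenStation, ServerID, TableNo}; {Ingredient, Price, ServerID}; {KitchenStation, Price, ServerID}

Candidate key of the original relation: {ServerID, TableNo}.
Within {Date, Ingredient, KitchenStation, Price, ServerID, TableNo}: {Ingredient, KitchenStation, ServerID}⁺ ∩ {Date, Ingredient, KitchenStation, Price, ServerID, TableNo} = {Date, Ingredient, KitchenStation, Price, ServerID}, not the whole set, so Ingredient, KitchenStation, ServerID --> Date, Price violates BCNF; decompose into {Date, Ingredient, KitchenStation, Price, ServerID} and {Ingredient, KitchenStation, ServerID, TableNo}.
Within {Date, Ingredient, KitchenStation, Price, ServerID}: {KitchenStation}⁺ ∩ {Date, Ingredient, KitchenStation, Price, ServerID} = {Date, KitchenStation}, not the whole set, so KitchenStation --> Date violates BCNF; decompose into {Date, KitchenStation} and {Ingredient, KitchenStation, Price, ServerID}.
{Date, KitchenStation} is in BCNF.
Within {Ingredient, KitchenStation, Price, ServerID}: {Price, ServerID}⁺ ∩ {Ingredient, KitchenStation, Price, ServerID} = {KitchenStation, Price, ServerID}, not the whole set, so Price, ServerID --> KitchenStation violates BCNF; decompose into {KitchenStation, Price, ServerID} and {Ingredient, Price, ServerID}.
{KitchenStation, Price, ServerID} is in BCNF.
{Ingredient, Price, ServerID} is in BCNF.
{Ingredient, KitchenStation, ServerID, TableNo} is in BCNF.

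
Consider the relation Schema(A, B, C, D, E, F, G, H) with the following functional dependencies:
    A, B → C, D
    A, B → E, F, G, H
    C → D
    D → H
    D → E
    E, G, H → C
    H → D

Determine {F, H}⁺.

Start with {F, H}.
H → D applies; add {D} → now {D, F, H}.
D → E applies; add {E} → now {D, E, F, H}.
No further FD applies.

{D, E, F, H}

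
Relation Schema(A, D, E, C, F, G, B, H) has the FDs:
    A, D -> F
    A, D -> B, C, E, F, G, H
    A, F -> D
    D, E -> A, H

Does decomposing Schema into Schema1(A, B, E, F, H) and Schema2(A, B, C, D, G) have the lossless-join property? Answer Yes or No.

Schema1 ∩ Schema2 = {A, B}; its closure under F is {A, B}.
The closure covers neither Schema1 nor Schema2 entirely; the join is not lossless.

No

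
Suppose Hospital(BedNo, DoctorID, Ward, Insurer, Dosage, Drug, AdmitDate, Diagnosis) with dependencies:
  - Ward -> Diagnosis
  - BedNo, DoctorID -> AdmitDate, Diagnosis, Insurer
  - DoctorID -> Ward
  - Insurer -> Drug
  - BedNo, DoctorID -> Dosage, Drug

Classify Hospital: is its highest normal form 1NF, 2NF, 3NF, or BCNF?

1NF

Candidate key: {BedNo, DoctorID}. Prime attributes: {BedNo, DoctorID}.
Ward -> Diagnosis breaks BCNF: {Ward}⁺ = {Diagnosis, Ward}, so {Ward} is not a superkey.
Ward -> Diagnosis determines the non-prime attribute {Diagnosis} from a non-superkey — 3NF is violated.
{DoctorID} is a proper subset of the key {BedNo, DoctorID}, and {DoctorID}⁺ contains the non-prime attributes {Diagnosis, Ward} — a partial dependency, so 2NF is violated.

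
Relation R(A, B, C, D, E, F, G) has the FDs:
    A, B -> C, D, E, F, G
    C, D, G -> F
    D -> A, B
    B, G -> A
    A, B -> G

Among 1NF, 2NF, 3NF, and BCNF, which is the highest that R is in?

Candidate keys: {A, B}, {B, G}, {D}. Prime attributes: {A, B, D, G}.
The left-hand side of every FD is a superkey, so BCNF is satisfied.

BCNF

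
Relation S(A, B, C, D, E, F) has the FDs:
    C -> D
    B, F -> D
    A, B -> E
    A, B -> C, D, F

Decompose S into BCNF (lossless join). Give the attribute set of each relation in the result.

Candidate key of the original relation: {A, B}.
Within {A, B, C, D, E, F}: {C}⁺ ∩ {A, B, C, D, E, F} = {C, D}, not the whole set, so C -> D violates BCNF; decompose into {C, D} and {A, B, C, E, F}.
{C, D} is in BCNF.
{A, B, C, E, F} is in BCNF.

{A, B, C, E, F}; {C, D}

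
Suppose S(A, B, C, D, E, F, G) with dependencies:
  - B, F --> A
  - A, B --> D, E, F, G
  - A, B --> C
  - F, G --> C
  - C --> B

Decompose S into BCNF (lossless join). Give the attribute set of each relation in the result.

{A, C, D, E, F, G}; {B, C}

Candidate keys of the original relation: {A, B}, {A, C}, {B, F}, {C, F}, {F, G}.
Within {A, B, C, D, E, F, G}: {C}⁺ ∩ {A, B, C, D, E, F, G} = {B, C}, not the whole set, so C --> B violates BCNF; decompose into {B, C} and {A, C, D, E, F, G}.
{B, C}: every determinant is a superkey — BCNF.
{A, C, D, E, F, G}: every determinant is a superkey — BCNF.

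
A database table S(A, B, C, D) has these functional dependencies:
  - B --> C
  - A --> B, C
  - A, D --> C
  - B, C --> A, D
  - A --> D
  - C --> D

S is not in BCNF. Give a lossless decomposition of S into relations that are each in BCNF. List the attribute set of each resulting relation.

Candidate keys of the original relation: {A}, {B}.
{A, B, C, D}: {C} determines {C, D} here but is not a superkey — split on C --> D, giving {C, D} and {A, B, C}.
{C, D}: every determinant is a superkey — BCNF.
{A, B, C}: every determinant is a superkey — BCNF.

{A, B, C}; {C, D}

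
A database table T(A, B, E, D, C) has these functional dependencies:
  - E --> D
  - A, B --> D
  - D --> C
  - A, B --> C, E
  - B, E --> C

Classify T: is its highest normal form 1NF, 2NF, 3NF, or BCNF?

Candidate key: {A, B}. Prime attributes: {A, B}.
E --> D: {E}⁺ = {C, D, E}, which is not all of the attributes, so the left side is not a superkey — BCNF is violated.
E --> D determines the non-prime attribute {D} from a non-superkey — 3NF is violated.
Checking every proper subset of each key, none determines a non-prime attribute — 2NF is satisfied.

2NF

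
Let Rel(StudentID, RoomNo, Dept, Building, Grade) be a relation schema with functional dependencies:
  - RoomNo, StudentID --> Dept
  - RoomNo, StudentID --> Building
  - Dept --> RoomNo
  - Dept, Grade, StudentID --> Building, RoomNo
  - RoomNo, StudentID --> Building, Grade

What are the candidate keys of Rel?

{Dept, StudentID}, {RoomNo, StudentID}

{StudentID} never appears on the right of any FD, so every key must include it.
{Dept, StudentID}⁺ = {Building, Dept, Grade, RoomNo, StudentID}, which is every attribute, so {Dept, StudentID} is a candidate key.
{RoomNo, StudentID}⁺ = {Building, Dept, Grade, RoomNo, StudentID}, which is every attribute, so {RoomNo, StudentID} is a candidate key.
Any other superkey properly contains one of these, so there are no further candidate keys.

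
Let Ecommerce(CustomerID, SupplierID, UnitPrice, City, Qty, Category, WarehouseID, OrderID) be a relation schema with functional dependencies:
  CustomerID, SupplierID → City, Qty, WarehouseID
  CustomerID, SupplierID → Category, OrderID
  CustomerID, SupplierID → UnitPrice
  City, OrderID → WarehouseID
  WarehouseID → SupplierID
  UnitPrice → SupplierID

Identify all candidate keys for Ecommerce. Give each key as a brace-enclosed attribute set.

{City, CustomerID, OrderID}, {CustomerID, SupplierID}, {CustomerID, UnitPrice}, {CustomerID, WarehouseID}

No FD produces {CustomerID}, so it must be in every candidate key.
{CustomerID, SupplierID}⁺ = {Category, City, CustomerID, OrderID, Qty, SupplierID, UnitPrice, WarehouseID}, which is every attribute, so {CustomerID, SupplierID} is a candidate key.
{CustomerID, UnitPrice}⁺ = {Category, City, CustomerID, OrderID, Qty, SupplierID, UnitPrice, WarehouseID}, which is every attribute, so {CustomerID, UnitPrice} is a candidate key.
{CustomerID, WarehouseID}⁺ = {Category, City, CustomerID, OrderID, Qty, SupplierID, UnitPrice, WarehouseID}, which is every attribute, so {CustomerID, WarehouseID} is a candidate key.
{City, CustomerID, OrderID}⁺ = {Category, City, CustomerID, OrderID, Qty, SupplierID, UnitPrice, WarehouseID}, which is every attribute, so {City, CustomerID, OrderID} is a candidate key.
Any other superkey properly contains one of these, so there are no further candidate keys.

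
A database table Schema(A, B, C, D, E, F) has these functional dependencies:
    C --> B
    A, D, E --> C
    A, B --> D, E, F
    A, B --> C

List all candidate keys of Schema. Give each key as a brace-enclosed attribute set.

{A, B}, {A, C}, {A, D, E}

Attributes never on any right-hand side: {A} — every candidate key must contain it.
{A, B}⁺ = {A, B, C, D, E, F} — all of the relation — so {A, B} is a candidate key.
{A, C}⁺ = {A, B, C, D, E, F} — all of the relation — so {A, C} is a candidate key.
{A, D, E}⁺ = {A, B, C, D, E, F} — all of the relation — so {A, D, E} is a candidate key.
Any other superkey properly contains one of these, so there are no further candidate keys.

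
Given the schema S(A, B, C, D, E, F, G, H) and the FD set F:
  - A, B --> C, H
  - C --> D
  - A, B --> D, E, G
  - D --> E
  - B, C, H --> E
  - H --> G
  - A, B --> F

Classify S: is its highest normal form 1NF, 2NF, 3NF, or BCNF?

2NF

Candidate key: {A, B}. Prime attributes: {A, B}.
C --> D breaks BCNF: {C}⁺ = {C, D, E}, so {C} is not a superkey.
C --> D determines the non-prime attribute {D} from a non-superkey — 3NF is violated.
No non-prime attribute depends on a proper subset of any candidate key, so 2NF holds.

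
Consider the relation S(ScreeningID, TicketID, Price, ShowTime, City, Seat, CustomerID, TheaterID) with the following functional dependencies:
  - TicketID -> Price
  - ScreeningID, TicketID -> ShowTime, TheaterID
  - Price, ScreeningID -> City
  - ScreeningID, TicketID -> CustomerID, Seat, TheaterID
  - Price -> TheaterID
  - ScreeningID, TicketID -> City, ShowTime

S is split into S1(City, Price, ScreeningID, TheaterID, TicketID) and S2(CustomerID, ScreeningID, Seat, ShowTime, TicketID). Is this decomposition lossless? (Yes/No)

Yes

Common attributes: {ScreeningID, TicketID}; their closure is {City, CustomerID, Price, ScreeningID, Seat, ShowTime, TheaterID, TicketID}.
This includes all of S1, so the common attributes are a superkey of S1 — the join is lossless.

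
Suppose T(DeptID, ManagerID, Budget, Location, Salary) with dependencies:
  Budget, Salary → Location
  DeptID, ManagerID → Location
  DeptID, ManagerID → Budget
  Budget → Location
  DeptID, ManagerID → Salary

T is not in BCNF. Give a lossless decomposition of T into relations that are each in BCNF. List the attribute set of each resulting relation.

Candidate key of the original relation: {DeptID, ManagerID}.
In {Budget, DeptID, Location, ManagerID, Salary}, {Budget, Salary} is not a superkey ({Budget, Salary}⁺ restricted to this set is {Budget, Location, Salary}), so split on Budget, Salary → Location into {Budget, Location, Salary} and {Budget, DeptID, ManagerID, Salary}.
In {Budget, Location, Salary}, {Budget} is not a superkey ({Budget}⁺ restricted to this set is {Budget, Location}), so split on Budget → Location into {Budget, Location} and {Budget, Salary}.
{Budget, Location}: every determinant is a superkey — BCNF.
{Budget, Salary}: every determinant is a superkey — BCNF.
{Budget, DeptID, ManagerID, Salary}: every determinant is a superkey — BCNF.

{Budget, DeptID, ManagerID, Salary}; {Budget, Location}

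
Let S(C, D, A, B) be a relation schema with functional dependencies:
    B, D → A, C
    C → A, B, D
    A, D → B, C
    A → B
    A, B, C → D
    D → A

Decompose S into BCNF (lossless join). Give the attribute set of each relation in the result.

{A, B}; {A, C, D}

Candidate keys of the original relation: {C}, {D}.
{A, B, C, D}: {A} determines {A, B} here but is not a superkey — split on A → B, giving {A, B} and {A, C, D}.
{A, B} is in BCNF.
{A, C, D} is in BCNF.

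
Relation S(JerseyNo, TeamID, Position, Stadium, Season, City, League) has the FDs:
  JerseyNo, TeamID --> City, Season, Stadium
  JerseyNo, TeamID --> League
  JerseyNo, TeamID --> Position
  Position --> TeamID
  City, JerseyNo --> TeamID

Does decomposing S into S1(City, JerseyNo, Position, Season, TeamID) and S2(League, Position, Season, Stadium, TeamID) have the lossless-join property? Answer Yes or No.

S1 ∩ S2 = {Position, Season, TeamID}; its closure under F is {Position, Season, TeamID}.
Neither S1 nor S2 is contained in that closure, so the decomposition is lossy.

No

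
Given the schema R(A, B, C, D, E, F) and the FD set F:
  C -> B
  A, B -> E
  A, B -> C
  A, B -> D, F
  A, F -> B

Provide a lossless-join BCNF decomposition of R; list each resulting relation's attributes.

Candidate keys of the original relation: {A, B}, {A, C}, {A, F}.
{A, B, C, D, E, F}: {C} determines {B, C} here but is not a superkey — split on C -> B, giving {B, C} and {A, C, D, E, F}.
{B, C} is in BCNF.
{A, C, D, E, F} is in BCNF.

{A, C, D, E, F}; {B, C}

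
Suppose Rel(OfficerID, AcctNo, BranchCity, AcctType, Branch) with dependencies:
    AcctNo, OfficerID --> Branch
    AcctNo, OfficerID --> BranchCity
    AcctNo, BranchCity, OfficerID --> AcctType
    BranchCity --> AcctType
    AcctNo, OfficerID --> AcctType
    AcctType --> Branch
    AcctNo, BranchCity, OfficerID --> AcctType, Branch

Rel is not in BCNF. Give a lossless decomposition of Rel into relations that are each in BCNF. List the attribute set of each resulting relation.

{AcctNo, BranchCity, OfficerID}; {AcctType, Branch}; {AcctType, BranchCity}

Candidate key of the original relation: {AcctNo, OfficerID}.
{AcctNo, AcctType, Branch, BranchCity, OfficerID}: {BranchCity} determines {AcctType, Branch, BranchCity} here but is not a superkey — split on BranchCity --> AcctType, Branch, giving {AcctType, Branch, BranchCity} and {AcctNo, BranchCity, OfficerID}.
{AcctType, Branch, BranchCity}: {AcctType} determines {AcctType, Branch} here but is not a superkey — split on AcctType --> Branch, giving {AcctType, Branch} and {AcctType, BranchCity}.
{AcctType, Branch} is in BCNF.
{AcctType, BranchCity} is in BCNF.
{AcctNo, BranchCity, OfficerID} is in BCNF.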